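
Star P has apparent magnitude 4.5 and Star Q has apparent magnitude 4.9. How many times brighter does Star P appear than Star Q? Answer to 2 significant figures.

Δm = 4.5 − (4.9) = -0.4
Flux ratio = 10^(−0.4 Δm) = 10^(−0.4 × -0.4) = 10^0.160 = 1.445

1.4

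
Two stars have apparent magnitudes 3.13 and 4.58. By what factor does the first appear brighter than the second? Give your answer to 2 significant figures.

Δm = 3.13 − (4.58) = -1.45
Flux ratio = 10^(−0.4 Δm) = 10^(−0.4 × -1.45) = 10^0.580 = 3.802

3.8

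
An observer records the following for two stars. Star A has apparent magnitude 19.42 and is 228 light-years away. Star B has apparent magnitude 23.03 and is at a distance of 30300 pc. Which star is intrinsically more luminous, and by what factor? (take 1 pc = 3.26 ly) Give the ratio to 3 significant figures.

Star B is more luminous, by a factor of 6750.

Star A: d = 228 ly / 3.26 = 69.94 pc
Star A: M = m − 5 log₁₀ d + 5 = 19.42 − 5·1.8447 + 5 = 15.196
Star B: M = m − 5 log₁₀ d + 5 = 23.03 − 5·4.4814 + 5 = 5.623
ΔM = M_A − M_B = 15.196 − (5.623) = 9.574; smaller M is more luminous → Star B.
L ratio = 10^(0.4 |ΔM|) = 10^3.829 = 6752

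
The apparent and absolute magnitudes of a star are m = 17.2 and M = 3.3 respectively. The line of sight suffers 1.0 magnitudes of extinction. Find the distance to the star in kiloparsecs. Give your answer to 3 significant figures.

d ≈ 3.80 kpc

m − M = 5 log₁₀(d/10 pc) + A  ⇒  17.2 − (3.3) − 1.0 = 5 log₁₀(d/10)
12.900 = 5 log₁₀(d/10)
log₁₀ d = (m − M − A)/5 + 1 = 3.5800
d = 10^3.5800 = 3802 pc
= 3.802 kpc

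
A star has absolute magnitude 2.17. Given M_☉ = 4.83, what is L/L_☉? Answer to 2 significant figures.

M − M_☉ = 2.17 − 4.83 = -2.660
L/L_☉ = 10^(−0.4 (M − M_☉)) = 10^1.064 = 11.59

L/L_☉ ≈ 12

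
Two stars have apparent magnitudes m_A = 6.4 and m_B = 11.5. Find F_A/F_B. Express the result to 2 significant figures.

Magnitude difference = -5.1
Flux ratio = 10^(−0.4 Δm) = 10^(−0.4 × -5.1) = 10^2.040 = 109.6

F_A/F_B ≈ 110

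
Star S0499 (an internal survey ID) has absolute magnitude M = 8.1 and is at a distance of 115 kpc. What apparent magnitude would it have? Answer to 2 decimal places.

d = 115 kpc = 115000 pc
m = M + 5 log₁₀ d − 5 = 8.1 + 5·5.0607 − 5 = 28.403

m ≈ 28.40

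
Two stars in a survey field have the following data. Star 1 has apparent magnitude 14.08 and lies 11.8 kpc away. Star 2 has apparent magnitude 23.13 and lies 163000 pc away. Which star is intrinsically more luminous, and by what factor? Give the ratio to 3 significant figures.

Star 1: d = 11.8 kpc = 11800 pc
Star 1: M = m − 5 log₁₀ d + 5 = 14.08 − 5·4.0719 + 5 = -1.279
Star 2: M = m − 5 log₁₀ d + 5 = 23.13 − 5·5.2122 + 5 = 2.069
ΔM = M_1 − M_2 = -1.279 − (2.069) = -3.348; smaller M is more luminous → Star 1.
L ratio = 10^(0.4 |ΔM|) = 10^1.339 = 21.85

Star 1 is more luminous, by a factor of 21.8.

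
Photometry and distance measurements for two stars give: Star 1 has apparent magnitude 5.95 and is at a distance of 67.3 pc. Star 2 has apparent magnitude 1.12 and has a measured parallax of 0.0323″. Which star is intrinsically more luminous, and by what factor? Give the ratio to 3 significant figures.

Star 2 is more luminous, by a factor of 18.1.

Star 1: M = m − 5 log₁₀ d + 5 = 5.95 − 5·1.8280 + 5 = 1.810
Star 2: d = 1/p = 1/0.0323″ = 30.96 pc
Star 2: M = m − 5 log₁₀ d + 5 = 1.12 − 5·1.4908 + 5 = -1.334
ΔM = M_1 − M_2 = 1.810 − (-1.334) = 3.144; smaller M is more luminous → Star 2.
L ratio = 10^(0.4 |ΔM|) = 10^1.258 = 18.10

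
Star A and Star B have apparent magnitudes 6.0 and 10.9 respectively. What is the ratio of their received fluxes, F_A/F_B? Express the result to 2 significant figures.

F_A/F_B ≈ 91

Magnitude difference = -4.9
Flux ratio = 10^(−0.4 Δm) = 10^(−0.4 × -4.9) = 10^1.960 = 91.20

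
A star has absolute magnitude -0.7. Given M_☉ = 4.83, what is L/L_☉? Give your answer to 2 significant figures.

M − M_☉ = -0.7 − 4.83 = -5.530
L/L_☉ = 10^(−0.4 (M − M_☉)) = 10^2.212 = 162.9

L/L_☉ ≈ 160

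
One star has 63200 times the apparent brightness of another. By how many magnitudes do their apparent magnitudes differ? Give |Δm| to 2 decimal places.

Pogson: Δm = −2.5 log₁₀(ratio) = −2.5 log₁₀(63200) = −2.5 × 4.8007 = -12.002

|Δm| ≈ 12.00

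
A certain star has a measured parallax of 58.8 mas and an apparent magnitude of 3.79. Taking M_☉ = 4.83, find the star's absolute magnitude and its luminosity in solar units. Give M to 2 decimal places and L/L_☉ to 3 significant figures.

M ≈ 2.64; L/L_☉ ≈ 7.54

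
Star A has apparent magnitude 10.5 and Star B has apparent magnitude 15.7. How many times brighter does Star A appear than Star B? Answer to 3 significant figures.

Δm = 10.5 − (15.7) = -5.2
Flux ratio = 10^(−0.4 Δm) = 10^(−0.4 × -5.2) = 10^2.080 = 120.2

120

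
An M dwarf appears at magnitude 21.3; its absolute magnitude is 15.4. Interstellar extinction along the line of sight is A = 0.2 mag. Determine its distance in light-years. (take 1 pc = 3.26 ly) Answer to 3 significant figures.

d ≈ 450 ly

m − M = 5 log₁₀(d/10 pc) + A  ⇒  21.3 − (15.4) − 0.2 = 5 log₁₀(d/10)
5.700 = 5 log₁₀(d/10)
log₁₀ d = (m − M − A)/5 + 1 = 2.1400
d = 10^2.1400 = 138.0 pc
= 450.0 ly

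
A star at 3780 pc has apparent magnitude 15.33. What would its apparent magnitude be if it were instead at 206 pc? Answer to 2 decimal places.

m ≈ 9.01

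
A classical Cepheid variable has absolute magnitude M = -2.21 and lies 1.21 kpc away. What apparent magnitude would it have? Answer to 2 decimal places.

d = 1.21 kpc = 1210 pc
m = M + 5 log₁₀ d − 5 = -2.21 + 5·3.0828 − 5 = 8.204

m ≈ 8.20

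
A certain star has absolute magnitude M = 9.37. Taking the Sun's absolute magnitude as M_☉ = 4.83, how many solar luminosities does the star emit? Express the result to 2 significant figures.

M − M_☉ = 9.37 − 4.83 = 4.540
L/L_☉ = 10^(−0.4 (M − M_☉)) = 10^-1.816 = 0.01528

L/L_☉ ≈ 0.015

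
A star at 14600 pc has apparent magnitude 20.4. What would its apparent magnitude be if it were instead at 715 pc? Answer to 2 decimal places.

m ≈ 13.85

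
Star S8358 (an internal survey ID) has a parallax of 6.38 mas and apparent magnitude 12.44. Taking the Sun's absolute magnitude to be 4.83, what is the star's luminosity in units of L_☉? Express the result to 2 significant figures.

L/L_☉ ≈ 0.22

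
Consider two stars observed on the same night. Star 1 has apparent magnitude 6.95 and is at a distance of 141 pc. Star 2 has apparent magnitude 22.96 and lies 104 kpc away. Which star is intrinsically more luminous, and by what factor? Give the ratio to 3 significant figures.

Star 1: M = m − 5 log₁₀ d + 5 = 6.95 − 5·2.1492 + 5 = 1.204
Star 2: d = 104 kpc = 104000 pc
Star 2: M = m − 5 log₁₀ d + 5 = 22.96 − 5·5.0170 + 5 = 2.875
ΔM = M_1 − M_2 = 1.204 − (2.875) = -1.671; smaller M is more luminous → Star 1.
L ratio = 10^(0.4 |ΔM|) = 10^0.668 = 4.660

Star 1 is more luminous, by a factor of 4.66.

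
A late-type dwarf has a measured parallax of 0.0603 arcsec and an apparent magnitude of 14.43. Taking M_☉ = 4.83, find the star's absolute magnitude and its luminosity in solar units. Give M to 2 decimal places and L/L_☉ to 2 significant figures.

d = 1/p = 1/0.0603″ = 16.58 pc
M = m − 5 log₁₀ d + 5 = 14.43 − 5·1.2197 + 5 = 13.332
M − M_☉ = 13.332 − 4.83 = 8.502
L/L_☉ = 10^(−0.4 × 8.502) = 3.975×10^-4

M ≈ 13.33; L/L_☉ ≈ 4.0×10^-4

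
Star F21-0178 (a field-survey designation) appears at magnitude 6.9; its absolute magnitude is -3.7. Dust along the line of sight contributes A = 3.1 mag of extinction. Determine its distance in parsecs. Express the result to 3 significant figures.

d ≈ 316 pc

m − M = 5 log₁₀(d/10 pc) + A  ⇒  6.9 − (-3.7) − 3.1 = 5 log₁₀(d/10)
7.500 = 5 log₁₀(d/10)
log₁₀ d = (m − M − A)/5 + 1 = 2.5000
d = 10^2.5000 = 316.2 pc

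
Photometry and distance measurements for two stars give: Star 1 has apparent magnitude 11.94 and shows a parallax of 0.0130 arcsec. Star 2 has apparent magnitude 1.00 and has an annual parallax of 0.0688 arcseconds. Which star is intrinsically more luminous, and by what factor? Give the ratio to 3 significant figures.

Star 2 is more luminous, by a factor of 849.

Star 1: d = 1/p = 1/0.0130″ = 76.92 pc
Star 1: M = m − 5 log₁₀ d + 5 = 11.94 − 5·1.8861 + 5 = 7.510
Star 2: d = 1/p = 1/0.0688″ = 14.53 pc
Star 2: M = m − 5 log₁₀ d + 5 = 1.00 − 5·1.1624 + 5 = 0.188
ΔM = M_1 − M_2 = 7.510 − (0.188) = 7.322; smaller M is more luminous → Star 2.
L ratio = 10^(0.4 |ΔM|) = 10^2.929 = 848.6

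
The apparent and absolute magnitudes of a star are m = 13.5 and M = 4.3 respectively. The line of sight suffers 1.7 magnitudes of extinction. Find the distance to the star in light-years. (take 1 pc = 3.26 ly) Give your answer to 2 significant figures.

d ≈ 1000 ly

m − M = 5 log₁₀(d/10 pc) + A  ⇒  13.5 − (4.3) − 1.7 = 5 log₁₀(d/10)
7.500 = 5 log₁₀(d/10)
log₁₀ d = (m − M − A)/5 + 1 = 2.5000
d = 10^2.5000 = 316.2 pc
= 1031 ly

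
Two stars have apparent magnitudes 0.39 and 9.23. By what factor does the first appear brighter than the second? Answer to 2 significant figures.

Δm = 0.39 − (9.23) = -8.84
Flux ratio = 10^(−0.4 Δm) = 10^(−0.4 × -8.84) = 10^3.536 = 3436

3400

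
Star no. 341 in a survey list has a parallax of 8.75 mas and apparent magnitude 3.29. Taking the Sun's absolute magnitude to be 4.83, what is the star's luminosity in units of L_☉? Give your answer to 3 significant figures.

L/L_☉ ≈ 539

d = 1/p = 1000/8.75 mas = 114.3 pc
M = m − 5 log₁₀ d + 5 = 3.29 − 5·2.0580 + 5 = -2.000
M − M_☉ = -2.000 − 4.83 = -6.830
L/L_☉ = 10^(−0.4 × -6.830) = 539.5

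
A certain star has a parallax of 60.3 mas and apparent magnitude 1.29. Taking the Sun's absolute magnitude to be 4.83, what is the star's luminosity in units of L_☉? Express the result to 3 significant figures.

L/L_☉ ≈ 71.7

d = 1/p = 1000/60.3 mas = 16.58 pc
M = m − 5 log₁₀ d + 5 = 1.29 − 5·1.2197 + 5 = 0.192
M − M_☉ = 0.192 − 4.83 = -4.638
L/L_☉ = 10^(−0.4 × -4.638) = 71.67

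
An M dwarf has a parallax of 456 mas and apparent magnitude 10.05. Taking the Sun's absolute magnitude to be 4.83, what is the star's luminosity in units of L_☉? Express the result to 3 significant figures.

d = 1/p = 1000/456 mas = 2.193 pc
M = m − 5 log₁₀ d + 5 = 10.05 − 5·0.3410 + 5 = 13.345
M − M_☉ = 13.345 − 4.83 = 8.515
L/L_☉ = 10^(−0.4 × 8.515) = 3.927×10^-4

L/L_☉ ≈ 3.93×10^-4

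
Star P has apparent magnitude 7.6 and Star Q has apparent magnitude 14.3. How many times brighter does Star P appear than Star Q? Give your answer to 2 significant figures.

Magnitude difference = -6.7
Flux ratio = 10^(−0.4 Δm) = 10^(−0.4 × -6.7) = 10^2.680 = 478.6

480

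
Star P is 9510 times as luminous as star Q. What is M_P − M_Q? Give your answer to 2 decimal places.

Pogson: ΔM = −2.5 log₁₀(ratio) = −2.5 log₁₀(9510) = −2.5 × 3.9782 = -9.945
Star P is brighter, so it has the smaller magnitude: the difference is negative.

M_P − M_Q ≈ -9.95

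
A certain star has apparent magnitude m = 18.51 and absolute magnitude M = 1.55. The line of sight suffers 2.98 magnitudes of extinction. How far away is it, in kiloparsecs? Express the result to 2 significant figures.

m − M = 5 log₁₀(d/10 pc) + A  ⇒  18.51 − (1.55) − 2.98 = 5 log₁₀(d/10)
13.980 = 5 log₁₀(d/10)
log₁₀ d = (m − M − A)/5 + 1 = 3.7960
d = 10^3.7960 = 6252 pc
= 6.252 kpc

d ≈ 6.3 kpc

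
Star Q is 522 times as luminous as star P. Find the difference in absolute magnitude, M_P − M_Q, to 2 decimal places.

M_P − M_Q ≈ 6.79

Pogson: ΔM = −2.5 log₁₀(ratio) = −2.5 log₁₀(522) = −2.5 × 2.7177 = -6.794
Star Q is brighter so has the smaller magnitude: M_P − M_Q is positive.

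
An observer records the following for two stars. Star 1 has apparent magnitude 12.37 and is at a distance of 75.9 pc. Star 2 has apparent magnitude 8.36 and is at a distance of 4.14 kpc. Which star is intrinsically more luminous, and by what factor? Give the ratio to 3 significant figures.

Star 1: M = m − 5 log₁₀ d + 5 = 12.37 − 5·1.8802 + 5 = 7.969
Star 2: d = 4.14 kpc = 4140 pc
Star 2: M = m − 5 log₁₀ d + 5 = 8.36 − 5·3.6170 + 5 = -4.725
ΔM = M_1 − M_2 = 7.969 − (-4.725) = 12.694; smaller M is more luminous → Star 2.
L ratio = 10^(0.4 |ΔM|) = 10^5.078 = 119500

Star 2 is more luminous, by a factor of 120000.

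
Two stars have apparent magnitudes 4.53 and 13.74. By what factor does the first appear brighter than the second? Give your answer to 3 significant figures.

4830

Δm = 4.53 − (13.74) = -9.21
Flux ratio = 10^(−0.4 Δm) = 10^(−0.4 × -9.21) = 10^3.684 = 4831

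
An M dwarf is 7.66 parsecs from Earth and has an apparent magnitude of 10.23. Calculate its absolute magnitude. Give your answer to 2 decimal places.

M ≈ 10.81

5 log₁₀(d/10 pc) = 5 log₁₀(7.660) − 5 = -0.579
M = m − 5 log₁₀(d/10) = 10.23 + 0.579 = 10.809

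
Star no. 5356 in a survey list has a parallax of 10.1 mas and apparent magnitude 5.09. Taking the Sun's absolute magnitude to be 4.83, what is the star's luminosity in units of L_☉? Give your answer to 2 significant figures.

L/L_☉ ≈ 77

d = 1/p = 1000/10.1 mas = 99.01 pc
M = m − 5 log₁₀ d + 5 = 5.09 − 5·1.9957 + 5 = 0.112
M − M_☉ = 0.112 − 4.83 = -4.718
L/L_☉ = 10^(−0.4 × -4.718) = 77.15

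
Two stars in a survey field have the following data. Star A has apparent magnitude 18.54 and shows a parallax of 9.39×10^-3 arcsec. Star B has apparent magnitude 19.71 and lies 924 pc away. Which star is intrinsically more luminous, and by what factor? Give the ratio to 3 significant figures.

Star B is more luminous, by a factor of 25.6.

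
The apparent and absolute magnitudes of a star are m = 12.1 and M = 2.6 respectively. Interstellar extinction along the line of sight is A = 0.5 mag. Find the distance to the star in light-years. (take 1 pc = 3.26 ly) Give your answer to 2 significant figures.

d ≈ 2100 ly

m − M = 5 log₁₀(d/10 pc) + A  ⇒  12.1 − (2.6) − 0.5 = 5 log₁₀(d/10)
9.000 = 5 log₁₀(d/10)
log₁₀ d = (m − M − A)/5 + 1 = 2.8000
d = 10^2.8000 = 631.0 pc
= 2057 ly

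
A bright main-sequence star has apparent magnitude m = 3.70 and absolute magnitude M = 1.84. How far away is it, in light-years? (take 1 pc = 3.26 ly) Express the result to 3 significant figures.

d ≈ 76.8 ly

μ = m − M = 1.860
m − M = 5 log₁₀ d − 5
log₁₀ d = (m − M)/5 + 1 = 1.3720
d = 10^1.3720 = 23.55 pc
= 76.77 ly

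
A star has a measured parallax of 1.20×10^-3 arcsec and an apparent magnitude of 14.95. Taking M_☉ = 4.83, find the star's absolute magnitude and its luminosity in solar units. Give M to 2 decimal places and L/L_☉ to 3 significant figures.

M ≈ 5.35; L/L_☉ ≈ 0.622

d = 1/p = 1/1.20×10^-3″ = 833.3 pc
M = m − 5 log₁₀ d + 5 = 14.95 − 5·2.9208 + 5 = 5.346
M − M_☉ = 5.346 − 4.83 = 0.516
L/L_☉ = 10^(−0.4 × 0.516) = 0.6218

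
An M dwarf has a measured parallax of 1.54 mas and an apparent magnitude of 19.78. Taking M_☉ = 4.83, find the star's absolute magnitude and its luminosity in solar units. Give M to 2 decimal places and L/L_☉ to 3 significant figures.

d = 1/p = 1000/1.54 mas = 649.4 pc
M = m − 5 log₁₀ d + 5 = 19.78 − 5·2.8125 + 5 = 10.718
M − M_☉ = 10.718 − 4.83 = 5.888
L/L_☉ = 10^(−0.4 × 5.888) = 4.415×10^-3

M ≈ 10.72; L/L_☉ ≈ 4.42×10^-3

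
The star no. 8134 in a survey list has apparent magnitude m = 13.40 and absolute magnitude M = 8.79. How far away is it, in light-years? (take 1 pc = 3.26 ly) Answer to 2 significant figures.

d ≈ 270 ly

μ = m − M = 4.610
m − M = 5 log₁₀ d − 5
log₁₀ d = (m − M)/5 + 1 = 1.9220
d = 10^1.9220 = 83.56 pc
= 272.4 ly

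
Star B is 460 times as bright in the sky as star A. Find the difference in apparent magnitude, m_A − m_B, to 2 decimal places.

m_A − m_B ≈ 6.66

Pogson: Δm = −2.5 log₁₀(ratio) = −2.5 log₁₀(460) = −2.5 × 2.6628 = -6.657
Star B is brighter so has the smaller magnitude: m_A − m_B is positive.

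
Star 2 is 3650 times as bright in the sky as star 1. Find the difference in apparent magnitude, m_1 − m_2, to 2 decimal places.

Pogson: Δm = −2.5 log₁₀(ratio) = −2.5 log₁₀(3650) = −2.5 × 3.5623 = -8.906
Star 2 is brighter so has the smaller magnitude: m_1 − m_2 is positive.

m_1 − m_2 ≈ 8.91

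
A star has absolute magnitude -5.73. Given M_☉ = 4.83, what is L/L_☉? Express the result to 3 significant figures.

L/L_☉ ≈ 16700

M − M_☉ = -5.73 − 4.83 = -10.560
L/L_☉ = 10^(−0.4 (M − M_☉)) = 10^4.224 = 16750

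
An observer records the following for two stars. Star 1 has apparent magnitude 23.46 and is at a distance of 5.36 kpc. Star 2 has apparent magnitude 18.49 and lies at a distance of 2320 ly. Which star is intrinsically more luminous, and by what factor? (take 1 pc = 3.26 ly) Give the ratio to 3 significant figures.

Star 2 is more luminous, by a factor of 1.71.

Star 1: d = 5.36 kpc = 5360 pc
Star 1: M = m − 5 log₁₀ d + 5 = 23.46 − 5·3.7292 + 5 = 9.814
Star 2: d = 2320 ly / 3.26 = 711.7 pc
Star 2: M = m − 5 log₁₀ d + 5 = 18.49 − 5·2.8523 + 5 = 9.229
ΔM = M_1 − M_2 = 9.814 − (9.229) = 0.586; smaller M is more luminous → Star 2.
L ratio = 10^(0.4 |ΔM|) = 10^0.234 = 1.715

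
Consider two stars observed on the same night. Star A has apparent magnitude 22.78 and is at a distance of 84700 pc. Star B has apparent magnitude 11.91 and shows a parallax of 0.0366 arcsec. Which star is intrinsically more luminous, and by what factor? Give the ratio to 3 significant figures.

Star A is more luminous, by a factor of 431.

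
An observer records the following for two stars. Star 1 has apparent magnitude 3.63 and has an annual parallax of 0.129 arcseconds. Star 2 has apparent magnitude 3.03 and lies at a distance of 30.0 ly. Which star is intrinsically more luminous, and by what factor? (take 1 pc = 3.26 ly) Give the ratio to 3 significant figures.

Star 2 is more luminous, by a factor of 2.45.

Star 1: d = 1/p = 1/0.129″ = 7.752 pc
Star 1: M = m − 5 log₁₀ d + 5 = 3.63 − 5·0.8894 + 5 = 4.183
Star 2: d = 30.0 ly / 3.26 = 9.202 pc
Star 2: M = m − 5 log₁₀ d + 5 = 3.03 − 5·0.9639 + 5 = 3.210
ΔM = M_1 − M_2 = 4.183 − (3.210) = 0.972; smaller M is more luminous → Star 2.
L ratio = 10^(0.4 |ΔM|) = 10^0.389 = 2.449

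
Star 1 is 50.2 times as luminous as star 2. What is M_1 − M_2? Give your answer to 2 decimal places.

M_1 − M_2 ≈ -4.25

Pogson: ΔM = −2.5 log₁₀(ratio) = −2.5 log₁₀(50.2) = −2.5 × 1.7007 = -4.252
Star 1 is brighter, so it has the smaller magnitude: the difference is negative.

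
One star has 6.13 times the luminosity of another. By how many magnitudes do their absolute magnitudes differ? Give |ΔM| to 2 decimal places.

|ΔM| ≈ 1.97

Pogson: ΔM = −2.5 log₁₀(ratio) = −2.5 log₁₀(6.13) = −2.5 × 0.7875 = -1.969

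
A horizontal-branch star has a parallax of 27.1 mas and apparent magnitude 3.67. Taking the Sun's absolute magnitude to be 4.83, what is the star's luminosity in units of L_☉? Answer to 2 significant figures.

L/L_☉ ≈ 40

d = 1/p = 1000/27.1 mas = 36.90 pc
M = m − 5 log₁₀ d + 5 = 3.67 − 5·1.5670 + 5 = 0.835
M − M_☉ = 0.835 − 4.83 = -3.995
L/L_☉ = 10^(−0.4 × -3.995) = 39.63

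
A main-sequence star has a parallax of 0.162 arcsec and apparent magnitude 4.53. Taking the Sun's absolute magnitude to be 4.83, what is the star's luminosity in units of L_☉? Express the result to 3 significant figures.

L/L_☉ ≈ 0.502

d = 1/p = 1/0.162″ = 6.173 pc
M = m − 5 log₁₀ d + 5 = 4.53 − 5·0.7905 + 5 = 5.578
M − M_☉ = 5.578 − 4.83 = 0.748
L/L_☉ = 10^(−0.4 × 0.748) = 0.5023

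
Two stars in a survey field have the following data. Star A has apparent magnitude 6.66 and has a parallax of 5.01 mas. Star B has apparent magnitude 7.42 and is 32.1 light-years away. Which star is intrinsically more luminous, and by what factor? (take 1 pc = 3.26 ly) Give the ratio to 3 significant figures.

Star A is more luminous, by a factor of 827.

Star A: p = 5.01 mas = 5.01×10^-3″ → d = 1/p = 199.6 pc
Star A: M = m − 5 log₁₀ d + 5 = 6.66 − 5·2.3002 + 5 = 0.159
Star B: d = 32.1 ly / 3.26 = 9.847 pc
Star B: M = m − 5 log₁₀ d + 5 = 7.42 − 5·0.9933 + 5 = 7.454
ΔM = M_A − M_B = 0.159 − (7.454) = -7.294; smaller M is more luminous → Star A.
L ratio = 10^(0.4 |ΔM|) = 10^2.918 = 827.5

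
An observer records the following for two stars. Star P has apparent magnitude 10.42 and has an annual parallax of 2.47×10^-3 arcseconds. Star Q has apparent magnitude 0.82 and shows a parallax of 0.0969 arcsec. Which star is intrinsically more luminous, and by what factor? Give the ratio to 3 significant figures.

Star P: d = 1/p = 1/2.47×10^-3″ = 404.9 pc
Star P: M = m − 5 log₁₀ d + 5 = 10.42 − 5·2.6073 + 5 = 2.383
Star Q: d = 1/p = 1/0.0969″ = 10.32 pc
Star Q: M = m − 5 log₁₀ d + 5 = 0.82 − 5·1.0137 + 5 = 0.752
ΔM = M_P − M_Q = 2.383 − (0.752) = 1.632; smaller M is more luminous → Star Q.
L ratio = 10^(0.4 |ΔM|) = 10^0.653 = 4.495

Star Q is more luminous, by a factor of 4.50.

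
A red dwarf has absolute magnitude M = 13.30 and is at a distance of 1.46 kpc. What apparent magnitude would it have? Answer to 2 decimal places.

m ≈ 24.12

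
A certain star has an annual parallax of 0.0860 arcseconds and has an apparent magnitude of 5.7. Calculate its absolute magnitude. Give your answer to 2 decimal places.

M ≈ 5.37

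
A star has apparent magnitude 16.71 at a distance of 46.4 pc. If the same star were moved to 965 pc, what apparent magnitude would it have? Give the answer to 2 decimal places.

Flux ∝ 1/d², so Δm = 5 log₁₀(d₂/d₁) = 5 log₁₀(965/46.4) = 6.590
m₂ = m₁ + Δm = 16.71 + (6.590) = 23.300

m ≈ 23.30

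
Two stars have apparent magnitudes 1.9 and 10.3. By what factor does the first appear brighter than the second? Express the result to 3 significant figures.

Δm = 1.9 − (10.3) = -8.4
Flux ratio = 10^(−0.4 Δm) = 10^(−0.4 × -8.4) = 10^3.360 = 2291

2290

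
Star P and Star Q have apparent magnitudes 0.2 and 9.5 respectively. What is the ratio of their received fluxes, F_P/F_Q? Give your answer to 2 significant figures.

Magnitude difference = -9.3
Flux ratio = 10^(−0.4 Δm) = 10^(−0.4 × -9.3) = 10^3.720 = 5248

F_P/F_Q ≈ 5200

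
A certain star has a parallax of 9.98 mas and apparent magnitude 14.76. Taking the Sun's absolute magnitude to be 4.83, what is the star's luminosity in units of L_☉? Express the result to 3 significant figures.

L/L_☉ ≈ 0.0107

d = 1/p = 1000/9.98 mas = 100.2 pc
M = m − 5 log₁₀ d + 5 = 14.76 − 5·2.0009 + 5 = 9.756
M − M_☉ = 9.756 − 4.83 = 4.926
L/L_☉ = 10^(−0.4 × 4.926) = 0.01071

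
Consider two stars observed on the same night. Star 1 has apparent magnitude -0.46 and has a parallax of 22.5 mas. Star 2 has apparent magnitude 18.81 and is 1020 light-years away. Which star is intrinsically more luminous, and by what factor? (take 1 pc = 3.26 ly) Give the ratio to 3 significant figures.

Star 1: p = 22.5 mas = 0.0225″ → d = 1/p = 44.44 pc
Star 1: M = m − 5 log₁₀ d + 5 = -0.46 − 5·1.6478 + 5 = -3.699
Star 2: d = 1020 ly / 3.26 = 312.9 pc
Star 2: M = m − 5 log₁₀ d + 5 = 18.81 − 5·2.4954 + 5 = 11.333
ΔM = M_1 − M_2 = -3.699 − (11.333) = -15.032; smaller M is more luminous → Star 1.
L ratio = 10^(0.4 |ΔM|) = 10^6.013 = 1.030×10^6

Star 1 is more luminous, by a factor of 1.03×10^6.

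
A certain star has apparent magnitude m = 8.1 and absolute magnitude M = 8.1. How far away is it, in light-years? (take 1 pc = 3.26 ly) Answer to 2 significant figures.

d ≈ 33 ly

μ = m − M = 0.000
m − M = 5 log₁₀ d − 5
log₁₀ d = (m − M)/5 + 1 = 1.0000
d = 10^1.0000 = 10.00 pc
= 32.60 ly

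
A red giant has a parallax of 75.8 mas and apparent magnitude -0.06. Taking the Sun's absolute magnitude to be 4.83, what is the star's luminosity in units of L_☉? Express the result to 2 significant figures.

L/L_☉ ≈ 160

d = 1/p = 1000/75.8 mas = 13.19 pc
M = m − 5 log₁₀ d + 5 = -0.06 − 5·1.1203 + 5 = -0.662
M − M_☉ = -0.662 − 4.83 = -5.492
L/L_☉ = 10^(−0.4 × -5.492) = 157.3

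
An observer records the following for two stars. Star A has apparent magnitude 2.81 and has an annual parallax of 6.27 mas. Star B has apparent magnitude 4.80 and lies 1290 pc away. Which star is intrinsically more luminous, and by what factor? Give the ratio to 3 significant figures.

Star B is more luminous, by a factor of 10.5.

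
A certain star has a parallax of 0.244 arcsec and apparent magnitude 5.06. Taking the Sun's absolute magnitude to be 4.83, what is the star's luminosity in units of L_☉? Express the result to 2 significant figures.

L/L_☉ ≈ 0.14

d = 1/p = 1/0.244″ = 4.098 pc
M = m − 5 log₁₀ d + 5 = 5.06 − 5·0.6126 + 5 = 6.997
M − M_☉ = 6.997 − 4.83 = 2.167
L/L_☉ = 10^(−0.4 × 2.167) = 0.1359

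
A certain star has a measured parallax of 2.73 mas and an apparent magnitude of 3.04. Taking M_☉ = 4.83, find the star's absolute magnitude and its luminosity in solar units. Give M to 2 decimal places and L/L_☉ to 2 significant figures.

d = 1/p = 1000/2.73 mas = 366.3 pc
M = m − 5 log₁₀ d + 5 = 3.04 − 5·2.5638 + 5 = -4.779
M − M_☉ = -4.779 − 4.83 = -9.609
L/L_☉ = 10^(−0.4 × -9.609) = 6977

M ≈ -4.78; L/L_☉ ≈ 7000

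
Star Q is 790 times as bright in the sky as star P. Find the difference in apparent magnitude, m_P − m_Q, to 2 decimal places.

m_P − m_Q ≈ 7.24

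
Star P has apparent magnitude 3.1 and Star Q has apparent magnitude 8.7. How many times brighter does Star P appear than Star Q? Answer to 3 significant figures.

174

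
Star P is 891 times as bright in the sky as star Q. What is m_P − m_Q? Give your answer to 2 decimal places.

m_P − m_Q ≈ -7.37

Pogson: Δm = −2.5 log₁₀(ratio) = −2.5 log₁₀(891) = −2.5 × 2.9499 = -7.375
Star P is brighter, so it has the smaller magnitude: the difference is negative.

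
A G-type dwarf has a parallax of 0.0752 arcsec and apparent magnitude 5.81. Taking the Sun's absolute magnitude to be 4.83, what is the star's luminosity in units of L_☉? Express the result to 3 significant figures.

d = 1/p = 1/0.0752″ = 13.30 pc
M = m − 5 log₁₀ d + 5 = 5.81 − 5·1.1238 + 5 = 5.191
M − M_☉ = 5.191 − 4.83 = 0.361
L/L_☉ = 10^(−0.4 × 0.361) = 0.7171

L/L_☉ ≈ 0.717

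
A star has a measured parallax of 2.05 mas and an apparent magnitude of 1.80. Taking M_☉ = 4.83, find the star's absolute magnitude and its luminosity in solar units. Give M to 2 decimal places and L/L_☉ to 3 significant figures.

d = 1/p = 1000/2.05 mas = 487.8 pc
M = m − 5 log₁₀ d + 5 = 1.80 − 5·2.6882 + 5 = -6.641
M − M_☉ = -6.641 − 4.83 = -11.471
L/L_☉ = 10^(−0.4 × -11.471) = 38770

M ≈ -6.64; L/L_☉ ≈ 38800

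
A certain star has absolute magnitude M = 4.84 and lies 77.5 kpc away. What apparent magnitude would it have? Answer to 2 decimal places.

m ≈ 24.29

d = 77.5 kpc = 77500 pc
m = M + 5 log₁₀ d − 5 = 4.84 + 5·4.8893 − 5 = 24.287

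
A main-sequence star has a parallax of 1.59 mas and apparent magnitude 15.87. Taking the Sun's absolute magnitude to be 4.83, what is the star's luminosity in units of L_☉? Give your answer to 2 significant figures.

L/L_☉ ≈ 0.15

d = 1/p = 1000/1.59 mas = 628.9 pc
M = m − 5 log₁₀ d + 5 = 15.87 − 5·2.7986 + 5 = 6.877
M − M_☉ = 6.877 − 4.83 = 2.047
L/L_☉ = 10^(−0.4 × 2.047) = 0.1518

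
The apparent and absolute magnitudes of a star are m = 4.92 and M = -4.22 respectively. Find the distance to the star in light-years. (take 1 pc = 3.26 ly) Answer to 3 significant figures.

Distance modulus: m − M = 4.92 − (-4.22) = 9.140
m − M = 5 log₁₀ d − 5
log₁₀ d = (m − M)/5 + 1 = 2.8280
d = 10^2.8280 = 673.0 pc
= 2194 ly

d ≈ 2190 ly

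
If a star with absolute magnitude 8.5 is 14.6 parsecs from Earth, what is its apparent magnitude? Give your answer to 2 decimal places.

m ≈ 9.32

m = M + 5 log₁₀ d − 5 = 8.5 + 5·1.1644 − 5 = 9.322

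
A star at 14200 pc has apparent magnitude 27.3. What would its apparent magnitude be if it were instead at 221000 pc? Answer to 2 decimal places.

Flux ∝ 1/d², so Δm = 5 log₁₀(d₂/d₁) = 5 log₁₀(221000/14200) = 5.961
m₂ = m₁ + Δm = 27.3 + (5.961) = 33.261

m ≈ 33.26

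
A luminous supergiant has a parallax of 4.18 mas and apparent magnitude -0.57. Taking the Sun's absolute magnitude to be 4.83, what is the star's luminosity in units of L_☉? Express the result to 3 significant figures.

L/L_☉ ≈ 82700

d = 1/p = 1000/4.18 mas = 239.2 pc
M = m − 5 log₁₀ d + 5 = -0.57 − 5·2.3788 + 5 = -7.464
M − M_☉ = -7.464 − 4.83 = -12.294
L/L_☉ = 10^(−0.4 × -12.294) = 82730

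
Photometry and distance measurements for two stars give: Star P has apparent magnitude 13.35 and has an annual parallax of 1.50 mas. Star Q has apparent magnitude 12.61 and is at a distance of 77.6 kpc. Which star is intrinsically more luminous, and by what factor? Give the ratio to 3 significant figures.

Star P: p = 1.50 mas = 1.50×10^-3″ → d = 1/p = 666.7 pc
Star P: M = m − 5 log₁₀ d + 5 = 13.35 − 5·2.8239 + 5 = 4.230
Star Q: d = 77.6 kpc = 77600 pc
Star Q: M = m − 5 log₁₀ d + 5 = 12.61 − 5·4.8899 + 5 = -6.839
ΔM = M_P − M_Q = 4.230 − (-6.839) = 11.070; smaller M is more luminous → Star Q.
L ratio = 10^(0.4 |ΔM|) = 10^4.428 = 26790

Star Q is more luminous, by a factor of 26800.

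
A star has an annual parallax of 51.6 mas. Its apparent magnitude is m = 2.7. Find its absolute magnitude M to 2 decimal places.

p = 51.6 mas = 0.0516″ → d = 1/p = 19.38 pc
5 log₁₀(d/10 pc) = 5 log₁₀(19.38) − 5 = 1.437
M = m − 5 log₁₀(d/10) = 2.7 − 1.437 = 1.263

M ≈ 1.26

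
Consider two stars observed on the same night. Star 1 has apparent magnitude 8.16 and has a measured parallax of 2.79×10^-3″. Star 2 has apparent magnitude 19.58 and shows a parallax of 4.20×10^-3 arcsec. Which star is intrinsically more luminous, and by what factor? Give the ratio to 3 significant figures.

Star 1 is more luminous, by a factor of 83800.

Star 1: d = 1/p = 1/2.79×10^-3″ = 358.4 pc
Star 1: M = m − 5 log₁₀ d + 5 = 8.16 − 5·2.5544 + 5 = 0.388
Star 2: d = 1/p = 1/4.20×10^-3″ = 238.1 pc
Star 2: M = m − 5 log₁₀ d + 5 = 19.58 − 5·2.3768 + 5 = 12.696
ΔM = M_1 − M_2 = 0.388 − (12.696) = -12.308; smaller M is more luminous → Star 1.
L ratio = 10^(0.4 |ΔM|) = 10^4.923 = 83810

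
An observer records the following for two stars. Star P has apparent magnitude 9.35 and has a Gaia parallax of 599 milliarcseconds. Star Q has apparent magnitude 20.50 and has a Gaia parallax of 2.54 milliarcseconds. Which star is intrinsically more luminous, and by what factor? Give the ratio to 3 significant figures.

Star Q is more luminous, by a factor of 1.93.

Star P: p = 599 mas = 0.599″ → d = 1/p = 1.669 pc
Star P: M = m − 5 log₁₀ d + 5 = 9.35 − 5·0.2226 + 5 = 13.237
Star Q: p = 2.54 mas = 2.54×10^-3″ → d = 1/p = 393.7 pc
Star Q: M = m − 5 log₁₀ d + 5 = 20.50 − 5·2.5952 + 5 = 12.524
ΔM = M_P − M_Q = 13.237 − (12.524) = 0.713; smaller M is more luminous → Star Q.
L ratio = 10^(0.4 |ΔM|) = 10^0.285 = 1.928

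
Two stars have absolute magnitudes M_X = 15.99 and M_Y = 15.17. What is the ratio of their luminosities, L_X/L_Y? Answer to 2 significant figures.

L_X/L_Y ≈ 0.47

ΔM = M_X − M_Y = 0.82
L_X/L_Y = 10^(−0.4 ΔM) = 10^-0.328 = 0.4699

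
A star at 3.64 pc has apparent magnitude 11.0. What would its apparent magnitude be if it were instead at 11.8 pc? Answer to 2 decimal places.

Flux ∝ 1/d², so Δm = 5 log₁₀(d₂/d₁) = 5 log₁₀(11.8/3.64) = 2.554
m₂ = m₁ + Δm = 11.0 + (2.554) = 13.554

m ≈ 13.55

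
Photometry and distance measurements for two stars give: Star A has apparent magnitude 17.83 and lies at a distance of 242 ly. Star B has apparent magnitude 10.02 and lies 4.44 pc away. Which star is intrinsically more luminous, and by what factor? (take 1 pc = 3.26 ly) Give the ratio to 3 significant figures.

Star B is more luminous, by a factor of 4.76.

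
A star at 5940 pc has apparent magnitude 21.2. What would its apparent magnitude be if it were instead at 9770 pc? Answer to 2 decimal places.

m ≈ 22.28

Flux ∝ 1/d², so Δm = 5 log₁₀(d₂/d₁) = 5 log₁₀(9770/5940) = 1.081
m₂ = m₁ + Δm = 21.2 + (1.081) = 22.281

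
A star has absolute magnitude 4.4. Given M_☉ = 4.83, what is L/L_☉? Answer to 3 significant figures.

L/L_☉ ≈ 1.49

M − M_☉ = 4.4 − 4.83 = -0.430
L/L_☉ = 10^(−0.4 (M − M_☉)) = 10^0.172 = 1.486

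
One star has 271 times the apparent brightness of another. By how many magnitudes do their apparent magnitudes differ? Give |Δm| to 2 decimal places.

Pogson: Δm = −2.5 log₁₀(ratio) = −2.5 log₁₀(271) = −2.5 × 2.4330 = -6.082

|Δm| ≈ 6.08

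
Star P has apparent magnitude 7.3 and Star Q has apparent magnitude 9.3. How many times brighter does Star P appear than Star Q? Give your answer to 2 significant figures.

6.3

Magnitude difference = -2.0
Flux ratio = 10^(−0.4 Δm) = 10^(−0.4 × -2.0) = 10^0.800 = 6.310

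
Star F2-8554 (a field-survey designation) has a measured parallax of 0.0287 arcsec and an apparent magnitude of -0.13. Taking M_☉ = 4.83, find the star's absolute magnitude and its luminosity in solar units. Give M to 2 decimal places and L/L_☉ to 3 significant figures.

M ≈ -2.84; L/L_☉ ≈ 1170

d = 1/p = 1/0.0287″ = 34.84 pc
M = m − 5 log₁₀ d + 5 = -0.13 − 5·1.5421 + 5 = -2.841
M − M_☉ = -2.841 − 4.83 = -7.671
L/L_☉ = 10^(−0.4 × -7.671) = 1170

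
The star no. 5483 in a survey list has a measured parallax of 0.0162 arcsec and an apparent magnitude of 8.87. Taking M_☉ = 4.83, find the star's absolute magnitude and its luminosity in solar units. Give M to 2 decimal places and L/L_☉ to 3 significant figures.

M ≈ 4.92; L/L_☉ ≈ 0.923

d = 1/p = 1/0.0162″ = 61.73 pc
M = m − 5 log₁₀ d + 5 = 8.87 − 5·1.7905 + 5 = 4.918
M − M_☉ = 4.918 − 4.83 = 0.088
L/L_☉ = 10^(−0.4 × 0.088) = 0.9225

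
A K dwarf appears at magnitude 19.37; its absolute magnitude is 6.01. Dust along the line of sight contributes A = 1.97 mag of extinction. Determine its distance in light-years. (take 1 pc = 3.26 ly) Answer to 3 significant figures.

d ≈ 6180 ly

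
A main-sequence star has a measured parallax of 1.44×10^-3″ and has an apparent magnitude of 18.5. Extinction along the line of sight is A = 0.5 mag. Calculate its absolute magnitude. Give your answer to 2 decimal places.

M ≈ 8.79

d = 1/p = 1/1.44×10^-3″ = 694.4 pc
5 log₁₀(d/10 pc) = 5 log₁₀(694.4) − 5 = 9.208
M = m − 5 log₁₀(d/10) − A = 18.5 − 9.208 − 0.5 = 8.792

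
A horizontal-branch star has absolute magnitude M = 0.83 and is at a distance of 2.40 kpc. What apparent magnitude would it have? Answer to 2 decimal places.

m ≈ 12.73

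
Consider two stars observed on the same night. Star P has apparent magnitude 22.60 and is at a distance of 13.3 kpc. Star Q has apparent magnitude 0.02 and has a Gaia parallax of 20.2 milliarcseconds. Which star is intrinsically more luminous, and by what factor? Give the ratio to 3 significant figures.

Star P: d = 13.3 kpc = 13300 pc
Star P: M = m − 5 log₁₀ d + 5 = 22.60 − 5·4.1239 + 5 = 6.981
Star Q: p = 20.2 mas = 0.0202″ → d = 1/p = 49.50 pc
Star Q: M = m − 5 log₁₀ d + 5 = 0.02 − 5·1.6946 + 5 = -3.453
ΔM = M_P − M_Q = 6.981 − (-3.453) = 10.434; smaller M is more luminous → Star Q.
L ratio = 10^(0.4 |ΔM|) = 10^4.174 = 14910

Star Q is more luminous, by a factor of 14900.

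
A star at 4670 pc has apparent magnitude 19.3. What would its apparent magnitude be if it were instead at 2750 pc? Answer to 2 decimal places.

Flux ∝ 1/d², so Δm = 5 log₁₀(d₂/d₁) = 5 log₁₀(2750/4670) = -1.150
m₂ = m₁ + Δm = 19.3 + (-1.150) = 18.150

m ≈ 18.15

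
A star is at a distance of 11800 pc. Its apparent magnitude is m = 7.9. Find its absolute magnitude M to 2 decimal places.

M ≈ -7.46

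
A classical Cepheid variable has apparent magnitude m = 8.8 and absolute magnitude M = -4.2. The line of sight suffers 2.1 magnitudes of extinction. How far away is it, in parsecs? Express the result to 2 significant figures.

d ≈ 1500 pc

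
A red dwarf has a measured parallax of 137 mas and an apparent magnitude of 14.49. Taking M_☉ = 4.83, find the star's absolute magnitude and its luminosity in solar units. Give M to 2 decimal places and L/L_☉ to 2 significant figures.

M ≈ 15.17; L/L_☉ ≈ 7.3×10^-5

d = 1/p = 1000/137 mas = 7.299 pc
M = m − 5 log₁₀ d + 5 = 14.49 − 5·0.8633 + 5 = 15.174
M − M_☉ = 15.174 − 4.83 = 10.344
L/L_☉ = 10^(−0.4 × 10.344) = 7.287×10^-5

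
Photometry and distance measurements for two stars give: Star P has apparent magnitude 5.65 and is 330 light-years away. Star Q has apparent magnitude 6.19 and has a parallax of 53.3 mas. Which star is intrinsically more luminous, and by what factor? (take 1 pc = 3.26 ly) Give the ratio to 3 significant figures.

Star P is more luminous, by a factor of 47.9.

Star P: d = 330 ly / 3.26 = 101.2 pc
Star P: M = m − 5 log₁₀ d + 5 = 5.65 − 5·2.0053 + 5 = 0.624
Star Q: p = 53.3 mas = 0.0533″ → d = 1/p = 18.76 pc
Star Q: M = m − 5 log₁₀ d + 5 = 6.19 − 5·1.2733 + 5 = 4.824
ΔM = M_P − M_Q = 0.624 − (4.824) = -4.200; smaller M is more luminous → Star P.
L ratio = 10^(0.4 |ΔM|) = 10^1.680 = 47.87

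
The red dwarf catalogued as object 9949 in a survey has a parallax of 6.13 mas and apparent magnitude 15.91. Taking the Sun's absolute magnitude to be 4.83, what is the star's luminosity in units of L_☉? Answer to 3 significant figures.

L/L_☉ ≈ 9.84×10^-3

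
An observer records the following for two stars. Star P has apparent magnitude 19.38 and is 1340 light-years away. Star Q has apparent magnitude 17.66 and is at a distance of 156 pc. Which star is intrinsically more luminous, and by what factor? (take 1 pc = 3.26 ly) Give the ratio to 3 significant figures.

Star P is more luminous, by a factor of 1.42.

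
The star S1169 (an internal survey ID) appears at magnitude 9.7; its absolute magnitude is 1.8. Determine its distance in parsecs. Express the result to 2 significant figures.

μ = m − M = 7.900
m − M = 5 log₁₀ d − 5
log₁₀ d = (m − M)/5 + 1 = 2.5800
d = 10^2.5800 = 380.2 pc

d ≈ 380 pc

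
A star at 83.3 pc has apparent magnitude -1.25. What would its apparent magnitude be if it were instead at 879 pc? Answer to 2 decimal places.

m ≈ 3.87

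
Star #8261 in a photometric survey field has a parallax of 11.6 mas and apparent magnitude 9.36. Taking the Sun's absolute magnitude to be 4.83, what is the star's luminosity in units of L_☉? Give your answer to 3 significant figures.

d = 1/p = 1000/11.6 mas = 86.21 pc
M = m − 5 log₁₀ d + 5 = 9.36 − 5·1.9355 + 5 = 4.682
M − M_☉ = 4.682 − 4.83 = -0.148
L/L_☉ = 10^(−0.4 × -0.148) = 1.146

L/L_☉ ≈ 1.15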